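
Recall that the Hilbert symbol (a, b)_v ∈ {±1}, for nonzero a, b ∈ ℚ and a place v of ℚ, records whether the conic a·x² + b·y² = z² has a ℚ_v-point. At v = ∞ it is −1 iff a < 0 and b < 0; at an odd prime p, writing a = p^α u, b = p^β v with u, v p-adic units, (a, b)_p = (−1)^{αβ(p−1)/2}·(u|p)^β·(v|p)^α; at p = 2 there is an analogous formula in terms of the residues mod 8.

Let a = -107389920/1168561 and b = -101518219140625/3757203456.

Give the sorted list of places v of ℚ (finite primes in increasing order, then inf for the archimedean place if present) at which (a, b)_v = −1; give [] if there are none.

[2, inf]

Mod squares: a ≡ -30, b ≡ -6. Check v ∈ {∞, 2, 3, 5, 7, 11, 17, 23, 43, 47}.
v=2: v_2(a)=5, v_2(b)=-13; units ≡ 1, 5 (mod 8); ε·ε+αω+βω = 0·0+5·1+-13·0 ≡ 1  ⇒  (a,b)_2 = -1.
v=17: a=17^0·(≡1), b=17^-2·(≡5) mod 17; (1|17)=+1, (5|17)=-1; (−1)^{0·-2·8}·(+1)^-2·(-1)^0 = +1.
v=23: a=23^-2·(≡1), b=23^-2·(≡22) mod 23; (1|23)=+1, (22|23)=-1; (−1)^{-2·-2·11}·(+1)^-2·(-1)^-2 = +1.
v=3: a=3^1·(≡2), b=3^-1·(≡1) mod 3; (2|3)=-1, (1|3)=+1; (−1)^{1·-1·1}·(-1)^-1·(+1)^1 = +1.
v=7: a=7^0·(≡3), b=7^6·(≡2) mod 7; (3|7)=-1, (2|7)=+1; (−1)^{0·6·3}·(-1)^6·(+1)^0 = +1.
v=47: a=47^-2·(≡16), b=47^2·(≡10) mod 47; (16|47)=+1, (10|47)=-1; (−1)^{-2·2·23}·(+1)^2·(-1)^-2 = +1.
v=∞: -30 < 0 and -6 < 0  ⇒  (a,b)_∞ = -1.
v=5: a=5^1·(≡1), b=5^8·(≡4) mod 5; (1|5)=+1, (4|5)=+1; (−1)^{1·8·2}·(+1)^8·(+1)^1 = +1.
v=11: a=11^2·(≡9), b=11^0·(≡9) mod 11; (9|11)=+1, (9|11)=+1; (−1)^{2·0·5}·(+1)^0·(+1)^2 = +1.
v=43: a=43^2·(≡35), b=43^0·(≡20) mod 43; (35|43)=+1, (20|43)=-1; (−1)^{2·0·21}·(+1)^0·(-1)^2 = +1.
Ram(-30, -6) = {2, ∞}; no ℚ_2-point on the conic.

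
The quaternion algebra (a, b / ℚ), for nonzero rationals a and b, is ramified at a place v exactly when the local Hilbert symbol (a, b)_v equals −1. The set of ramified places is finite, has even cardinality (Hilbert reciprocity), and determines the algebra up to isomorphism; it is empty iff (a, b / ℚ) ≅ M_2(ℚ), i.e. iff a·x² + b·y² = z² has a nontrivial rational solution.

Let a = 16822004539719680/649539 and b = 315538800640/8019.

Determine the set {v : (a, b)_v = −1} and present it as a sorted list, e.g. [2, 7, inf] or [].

(a, b) ≡ (55, 935) mod (ℚ^×)²; places V = {2, 3, 5, 7, 11, 17, ∞}.
(a,b)_7: α=4, u≡3; β=2, v≡4 (mod 7); (3|7)=-1, (4|7)=+1; sign (−1)^0·-1^2·+1^4 = +1.
(a,b)_3: α=-10, u≡1; β=-6, v≡2 (mod 3); (1|3)=+1, (2|3)=-1; sign (−1)^0·+1^-6·-1^-10 = +1.
(a,b)_2: α=24, β=18; u≡7, v≡7 (mod 8); ε(u)ε(v)=1·1, αω(v)=24·0, βω(u)=18·0; sum ≡ 1  ⇒  -1.
(a,b)_5: α=1, u≡4; β=1, v≡2 (mod 5); (4|5)=+1, (2|5)=-1; sign (−1)^0·+1^1·-1^1 = -1.
(a,b)_∞: sgn(55)=+, sgn(935)=+, so +1.
(a,b)_17: α=4, u≡1; β=3, v≡8 (mod 17); (1|17)=+1, (8|17)=+1; sign (−1)^0·+1^3·+1^4 = +1.
(a,b)_11: α=-1, u≡4; β=-1, v≡10 (mod 11); (4|11)=+1, (10|11)=-1; sign (−1)^1·+1^-1·-1^-1 = +1.
(55, 935 / ℚ) ramifies at {2, 5}: a division algebra.

[2, 5]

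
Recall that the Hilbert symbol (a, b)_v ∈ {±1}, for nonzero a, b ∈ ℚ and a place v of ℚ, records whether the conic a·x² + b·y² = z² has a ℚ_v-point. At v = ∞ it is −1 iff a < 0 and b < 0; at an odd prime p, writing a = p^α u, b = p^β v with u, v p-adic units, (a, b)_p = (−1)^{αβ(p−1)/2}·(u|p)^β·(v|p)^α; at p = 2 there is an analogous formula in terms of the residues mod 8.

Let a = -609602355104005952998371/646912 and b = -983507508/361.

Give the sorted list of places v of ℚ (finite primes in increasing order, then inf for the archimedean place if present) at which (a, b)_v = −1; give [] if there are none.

[2, 3, 7, 37, 41, inf]

Mod squares: a ≡ -244237, b ≡ -3035517. Check v ∈ {∞, 2, 3, 7, 17, 19, 23, 29, 37, 41}.
v=19: a=19^-2·(≡10), b=19^-2·(≡18) mod 19; (10|19)=-1, (18|19)=-1; (−1)^{-2·-2·9}·(-1)^-2·(-1)^-2 = +1.
v=∞: -244237 < 0 and -3035517 < 0  ⇒  (a,b)_∞ = -1.
v=2: v_2(a)=-8, v_2(b)=2; units ≡ 3, 3 (mod 8); ε·ε+αω+βω = 1·1+-8·1+2·1 ≡ 1  ⇒  (a,b)_2 = -1.
v=41: a=41^3·(≡22), b=41^1·(≡25) mod 41; (22|41)=-1, (25|41)=+1; (−1)^{3·1·20}·(-1)^1·(+1)^3 = -1.
v=29: a=29^2·(≡13), b=29^1·(≡11) mod 29; (13|29)=+1, (11|29)=-1; (−1)^{2·1·14}·(+1)^1·(-1)^2 = +1.
v=7: a=7^-1·(≡4), b=7^0·(≡6) mod 7; (4|7)=+1, (6|7)=-1; (−1)^{-1·0·3}·(+1)^0·(-1)^-1 = -1.
v=37: a=37^3·(≡5), b=37^1·(≡25) mod 37; (5|37)=-1, (25|37)=+1; (−1)^{3·1·18}·(-1)^1·(+1)^3 = -1.
v=17: a=17^2·(≡15), b=17^0·(≡5) mod 17; (15|17)=+1, (5|17)=-1; (−1)^{2·0·8}·(+1)^0·(-1)^2 = +1.
v=3: a=3^10·(≡2), b=3^5·(≡1) mod 3; (2|3)=-1, (1|3)=+1; (−1)^{10·5·1}·(-1)^5·(+1)^10 = -1.
v=23: a=23^3·(≡21), b=23^1·(≡8) mod 23; (21|23)=-1, (8|23)=+1; (−1)^{3·1·11}·(-1)^1·(+1)^3 = +1.
|Ram(-244237, -3035517)| = 6, even; anisotropic at {2, 3, 7, 37, 41, ∞}.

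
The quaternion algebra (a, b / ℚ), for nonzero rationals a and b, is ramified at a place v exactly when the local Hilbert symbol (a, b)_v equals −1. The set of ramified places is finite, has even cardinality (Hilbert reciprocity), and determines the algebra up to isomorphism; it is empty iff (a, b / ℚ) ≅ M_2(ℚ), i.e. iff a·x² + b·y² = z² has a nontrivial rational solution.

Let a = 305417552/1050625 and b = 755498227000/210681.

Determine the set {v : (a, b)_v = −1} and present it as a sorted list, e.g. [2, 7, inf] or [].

(a, b) ≡ (437, 118030) mod (ℚ^×)²; places V = {2, 3, 5, 11, 17, 19, 23, 29, 37, 41, ∞}.
(a,b)_37: α=0, u≡9; β=1, v≡17 (mod 37); (9|37)=+1, (17|37)=-1; sign (−1)^0·+1^1·-1^0 = +1.
(a,b)_5: α=-4, u≡2; β=3, v≡1 (mod 5); (2|5)=-1, (1|5)=+1; sign (−1)^0·-1^3·+1^-4 = -1.
(a,b)_∞: sgn(437)=+, sgn(118030)=+, so +1.
(a,b)_41: α=-2, u≡27; β=0, v≡31 (mod 41); (27|41)=-1, (31|41)=+1; sign (−1)^0·-1^0·+1^-2 = +1.
(a,b)_2: α=4, β=3; u≡5, v≡7 (mod 8); ε(u)ε(v)=0·1, αω(v)=4·0, βω(u)=3·1; sum ≡ 1  ⇒  -1.
(a,b)_19: α=3, u≡11; β=0, v≡2 (mod 19); (11|19)=+1, (2|19)=-1; sign (−1)^0·+1^0·-1^3 = -1.
(a,b)_11: α=2, u≡2; β=3, v≡3 (mod 11); (2|11)=-1, (3|11)=+1; sign (−1)^0·-1^3·+1^2 = -1.
(a,b)_3: α=0, u≡2; β=-6, v≡1 (mod 3); (2|3)=-1, (1|3)=+1; sign (−1)^0·-1^-6·+1^0 = +1.
(a,b)_29: α=0, u≡15; β=1, v≡8 (mod 29); (15|29)=-1, (8|29)=-1; sign (−1)^0·-1^1·-1^0 = -1.
(a,b)_23: α=1, u≡14; β=2, v≡11 (mod 23); (14|23)=-1, (11|23)=-1; sign (−1)^0·-1^2·-1^1 = -1.
(a,b)_17: α=0, u≡5; β=-2, v≡13 (mod 17); (5|17)=-1, (13|17)=+1; sign (−1)^0·-1^-2·+1^0 = +1.
(437, 118030 / ℚ) ramifies at {2, 5, 11, 19, 23, 29}: a division algebra.

[2, 5, 11, 19, 23, 29]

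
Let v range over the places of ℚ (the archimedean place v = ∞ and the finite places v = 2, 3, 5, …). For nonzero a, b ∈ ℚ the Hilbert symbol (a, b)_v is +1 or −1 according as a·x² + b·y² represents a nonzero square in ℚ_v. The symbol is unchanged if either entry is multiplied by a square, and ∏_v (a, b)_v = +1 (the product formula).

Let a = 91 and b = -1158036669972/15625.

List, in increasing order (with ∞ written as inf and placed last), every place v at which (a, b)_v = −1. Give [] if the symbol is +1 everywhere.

[2, 13, 17, 31]

Mod squares: a ≡ 91, b ≡ -47957. Check v ∈ {∞, 2, 3, 5, 7, 13, 17, 31}.
v=5: a=5^0·(≡1), b=5^-6·(≡3) mod 5; (1|5)=+1, (3|5)=-1; (−1)^{0·-6·2}·(+1)^-6·(-1)^0 = +1.
v=7: a=7^1·(≡6), b=7^3·(≡1) mod 7; (6|7)=-1, (1|7)=+1; (−1)^{1·3·3}·(-1)^3·(+1)^1 = +1.
v=13: a=13^1·(≡7), b=13^3·(≡10) mod 13; (7|13)=-1, (10|13)=+1; (−1)^{1·3·6}·(-1)^3·(+1)^1 = -1.
v=17: a=17^0·(≡6), b=17^1·(≡9) mod 17; (6|17)=-1, (9|17)=+1; (−1)^{0·1·8}·(-1)^1·(+1)^0 = -1.
v=31: a=31^0·(≡29), b=31^1·(≡24) mod 31; (29|31)=-1, (24|31)=-1; (−1)^{0·1·15}·(-1)^1·(-1)^0 = -1.
v=∞: 91 > 0 and -47957 < 0  ⇒  (a,b)_∞ = +1.
v=3: a=3^0·(≡1), b=3^6·(≡1) mod 3; (1|3)=+1, (1|3)=+1; (−1)^{0·6·1}·(+1)^6·(+1)^0 = +1.
v=2: v_2(a)=0, v_2(b)=2; units ≡ 3, 3 (mod 8); ε·ε+αω+βω = 1·1+0·1+2·1 ≡ 1  ⇒  (a,b)_2 = -1.
Ram(91, -47957) = {2, 13, 17, 31}; no ℚ_2-point on the conic.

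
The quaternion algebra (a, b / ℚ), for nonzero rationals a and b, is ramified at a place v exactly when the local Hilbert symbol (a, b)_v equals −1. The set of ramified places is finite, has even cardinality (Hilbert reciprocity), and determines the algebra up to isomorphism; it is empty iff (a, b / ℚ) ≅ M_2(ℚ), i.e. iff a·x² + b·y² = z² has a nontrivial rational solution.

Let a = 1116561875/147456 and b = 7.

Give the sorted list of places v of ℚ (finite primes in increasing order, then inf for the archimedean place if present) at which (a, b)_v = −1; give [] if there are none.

Mod squares: a ≡ 11, b ≡ 7. Check v ∈ {∞, 2, 3, 5, 7, 11, 13, 31}.
v=13: a=13^2·(≡8), b=13^0·(≡7) mod 13; (8|13)=-1, (7|13)=-1; (−1)^{2·0·6}·(-1)^0·(-1)^2 = +1.
v=∞: 11 > 0 and 7 > 0  ⇒  (a,b)_∞ = +1.
v=5: a=5^4·(≡4), b=5^0·(≡2) mod 5; (4|5)=+1, (2|5)=-1; (−1)^{4·0·2}·(+1)^0·(-1)^4 = +1.
v=2: v_2(a)=-14, v_2(b)=0; units ≡ 3, 7 (mod 8); ε·ε+αω+βω = 1·1+-14·0+0·1 ≡ 1  ⇒  (a,b)_2 = -1.
v=3: a=3^-2·(≡2), b=3^0·(≡1) mod 3; (2|3)=-1, (1|3)=+1; (−1)^{-2·0·1}·(-1)^0·(+1)^-2 = +1.
v=31: a=31^2·(≡23), b=31^0·(≡7) mod 31; (23|31)=-1, (7|31)=+1; (−1)^{2·0·15}·(-1)^0·(+1)^2 = +1.
v=7: a=7^0·(≡2), b=7^1·(≡1) mod 7; (2|7)=+1, (1|7)=+1; (−1)^{0·1·3}·(+1)^1·(+1)^0 = +1.
v=11: a=11^1·(≡1), b=11^0·(≡7) mod 11; (1|11)=+1, (7|11)=-1; (−1)^{1·0·5}·(+1)^0·(-1)^1 = -1.
(11, 7 / ℚ) ramifies at {2, 11}: a division algebra.

[2, 11]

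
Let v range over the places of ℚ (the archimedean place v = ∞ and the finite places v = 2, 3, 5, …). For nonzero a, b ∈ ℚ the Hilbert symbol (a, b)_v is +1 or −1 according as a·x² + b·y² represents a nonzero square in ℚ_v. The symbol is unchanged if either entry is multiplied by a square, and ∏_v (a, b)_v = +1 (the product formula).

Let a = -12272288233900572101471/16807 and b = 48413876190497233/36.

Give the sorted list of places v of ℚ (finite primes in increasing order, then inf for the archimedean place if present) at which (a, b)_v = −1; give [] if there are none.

[7, 17, 23, 41]

(a, b) ≡ (-4626093017, 753457) mod (ℚ^×)²; places V = {2, 3, 7, 13, 17, 23, 31, 37, 41, 47, ∞}.
(a,b)_37: α=3, u≡5; β=2, v≡26 (mod 37); (5|37)=-1, (26|37)=+1; sign (−1)^0·-1^2·+1^3 = +1.
(a,b)_13: α=3, u≡5; β=2, v≡12 (mod 13); (5|13)=-1, (12|13)=+1; sign (−1)^0·-1^2·+1^3 = +1.
(a,b)_2: α=0, β=-2; u≡7, v≡1 (mod 8); ε(u)ε(v)=1·0, αω(v)=0·0, βω(u)=-2·0; sum ≡ 0  ⇒  +1.
(a,b)_47: α=1, u≡46; β=1, v≡18 (mod 47); (46|47)=-1, (18|47)=+1; sign (−1)^1·-1^1·+1^1 = +1.
(a,b)_7: α=-5, u≡5; β=0, v≡3 (mod 7); (5|7)=-1, (3|7)=-1; sign (−1)^0·-1^0·-1^-5 = -1.
(a,b)_∞: sgn(-4626093017)=−, sgn(753457)=+, so +1.
(a,b)_17: α=4, u≡14; β=3, v≡4 (mod 17); (14|17)=-1, (4|17)=+1; sign (−1)^0·-1^3·+1^4 = -1.
(a,b)_31: α=3, u≡7; β=2, v≡1 (mod 31); (7|31)=+1, (1|31)=+1; sign (−1)^0·+1^2·+1^3 = +1.
(a,b)_3: α=0, u≡1; β=-2, v≡1 (mod 3); (1|3)=+1, (1|3)=+1; sign (−1)^0·+1^-2·+1^0 = +1.
(a,b)_41: α=1, u≡12; β=1, v≡23 (mod 41); (12|41)=-1, (23|41)=+1; sign (−1)^0·-1^1·+1^1 = -1.
(a,b)_23: α=1, u≡21; β=1, v≡21 (mod 23); (21|23)=-1, (21|23)=-1; sign (−1)^1·-1^1·-1^1 = -1.
(-4626093017, 753457 / ℚ) ramifies at {7, 17, 23, 41}: a division algebra.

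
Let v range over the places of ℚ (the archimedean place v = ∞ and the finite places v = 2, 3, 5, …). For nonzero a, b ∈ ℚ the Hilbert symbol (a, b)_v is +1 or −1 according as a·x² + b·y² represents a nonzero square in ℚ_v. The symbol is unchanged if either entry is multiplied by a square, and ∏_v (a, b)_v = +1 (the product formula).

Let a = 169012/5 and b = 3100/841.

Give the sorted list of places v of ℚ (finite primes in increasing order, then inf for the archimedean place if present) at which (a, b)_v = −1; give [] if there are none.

[29, 47]

Mod squares: a ≡ 211265, b ≡ 31. Check v ∈ {∞, 2, 5, 29, 31, 47}.
v=31: a=31^1·(≡24), b=31^1·(≡25) mod 31; (24|31)=-1, (25|31)=+1; (−1)^{1·1·15}·(-1)^1·(+1)^1 = +1.
v=5: a=5^-1·(≡2), b=5^2·(≡4) mod 5; (2|5)=-1, (4|5)=+1; (−1)^{-1·2·2}·(-1)^2·(+1)^-1 = +1.
v=29: a=29^1·(≡23), b=29^-2·(≡26) mod 29; (23|29)=+1, (26|29)=-1; (−1)^{1·-2·14}·(+1)^-2·(-1)^1 = -1.
v=47: a=47^1·(≡33), b=47^0·(≡38) mod 47; (33|47)=-1, (38|47)=-1; (−1)^{1·0·23}·(-1)^0·(-1)^1 = -1.
v=∞: 211265 > 0 and 31 > 0  ⇒  (a,b)_∞ = +1.
v=2: v_2(a)=2, v_2(b)=2; units ≡ 1, 7 (mod 8); ε·ε+αω+βω = 0·1+2·0+2·0 ≡ 0  ⇒  (a,b)_2 = +1.
|Ram(211265, 31)| = 2, even; anisotropic at {29, 47}.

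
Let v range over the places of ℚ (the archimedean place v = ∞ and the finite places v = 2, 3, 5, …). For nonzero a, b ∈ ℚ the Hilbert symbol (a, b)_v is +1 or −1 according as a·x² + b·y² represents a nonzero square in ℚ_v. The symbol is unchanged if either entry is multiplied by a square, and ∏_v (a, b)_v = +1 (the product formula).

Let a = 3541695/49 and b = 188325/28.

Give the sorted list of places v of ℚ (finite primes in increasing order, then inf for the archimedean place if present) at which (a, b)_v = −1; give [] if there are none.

[2, 7]

(a, b) ≡ (12255, 651) mod (ℚ^×)²; places V = {2, 3, 5, 7, 17, 19, 31, 43, ∞}.
(a,b)_31: α=0, u≡9; β=1, v≡21 (mod 31); (9|31)=+1, (21|31)=-1; sign (−1)^0·+1^1·-1^0 = +1.
(a,b)_17: α=2, u≡1; β=0, v≡3 (mod 17); (1|17)=+1, (3|17)=-1; sign (−1)^0·+1^0·-1^2 = +1.
(a,b)_19: α=1, u≡10; β=0, v≡6 (mod 19); (10|19)=-1, (6|19)=+1; sign (−1)^0·-1^0·+1^1 = +1.
(a,b)_43: α=1, u≡32; β=0, v≡1 (mod 43); (32|43)=-1, (1|43)=+1; sign (−1)^0·-1^0·+1^1 = +1.
(a,b)_5: α=1, u≡1; β=2, v≡1 (mod 5); (1|5)=+1, (1|5)=+1; sign (−1)^0·+1^2·+1^1 = +1.
(a,b)_∞: sgn(12255)=+, sgn(651)=+, so +1.
(a,b)_7: α=-2, u≡3; β=-1, v≡1 (mod 7); (3|7)=-1, (1|7)=+1; sign (−1)^0·-1^-1·+1^-2 = -1.
(a,b)_3: α=1, u≡2; β=5, v≡1 (mod 3); (2|3)=-1, (1|3)=+1; sign (−1)^1·-1^5·+1^1 = +1.
(a,b)_2: α=0, β=-2; u≡7, v≡3 (mod 8); ε(u)ε(v)=1·1, αω(v)=0·1, βω(u)=-2·0; sum ≡ 1  ⇒  -1.
|Ram(12255, 651)| = 2, even; anisotropic at {2, 7}.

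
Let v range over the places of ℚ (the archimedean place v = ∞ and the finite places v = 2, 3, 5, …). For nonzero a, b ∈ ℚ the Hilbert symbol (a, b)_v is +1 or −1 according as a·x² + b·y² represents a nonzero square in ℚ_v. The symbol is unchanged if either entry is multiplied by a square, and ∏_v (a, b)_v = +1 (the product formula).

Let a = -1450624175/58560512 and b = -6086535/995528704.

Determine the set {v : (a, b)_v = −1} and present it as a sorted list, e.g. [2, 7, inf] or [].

(a, b) ≡ (-2431, -15) mod (ℚ^×)²; places V = {2, 3, 5, 7, 11, 13, 17, 29, ∞}.
(a,b)_∞: sgn(-2431)=−, sgn(-15)=−, so -1.
(a,b)_13: α=3, u≡6; β=2, v≡8 (mod 13); (6|13)=-1, (8|13)=-1; sign (−1)^0·-1^2·-1^3 = -1.
(a,b)_11: α=1, u≡6; β=0, v≡8 (mod 11); (6|11)=-1, (8|11)=-1; sign (−1)^0·-1^0·-1^1 = -1.
(a,b)_29: α=-2, u≡7; β=-2, v≡27 (mod 29); (7|29)=+1, (27|29)=-1; sign (−1)^0·+1^-2·-1^-2 = +1.
(a,b)_7: α=4, u≡3; β=4, v≡3 (mod 7); (3|7)=-1, (3|7)=-1; sign (−1)^0·-1^4·-1^4 = +1.
(a,b)_17: α=-1, u≡6; β=-2, v≡1 (mod 17); (6|17)=-1, (1|17)=+1; sign (−1)^0·-1^-2·+1^-1 = +1.
(a,b)_2: α=-12, β=-12; u≡1, v≡1 (mod 8); ε(u)ε(v)=0·0, αω(v)=-12·0, βω(u)=-12·0; sum ≡ 0  ⇒  +1.
(a,b)_5: α=2, u≡4; β=1, v≡2 (mod 5); (4|5)=+1, (2|5)=-1; sign (−1)^0·+1^1·-1^2 = +1.
(a,b)_3: α=0, u≡2; β=1, v≡1 (mod 3); (2|3)=-1, (1|3)=+1; sign (−1)^0·-1^1·+1^0 = -1.
Ram(-2431, -15) = {3, 11, 13, ∞}; no ℚ_3-point on the conic.

[3, 11, 13, inf]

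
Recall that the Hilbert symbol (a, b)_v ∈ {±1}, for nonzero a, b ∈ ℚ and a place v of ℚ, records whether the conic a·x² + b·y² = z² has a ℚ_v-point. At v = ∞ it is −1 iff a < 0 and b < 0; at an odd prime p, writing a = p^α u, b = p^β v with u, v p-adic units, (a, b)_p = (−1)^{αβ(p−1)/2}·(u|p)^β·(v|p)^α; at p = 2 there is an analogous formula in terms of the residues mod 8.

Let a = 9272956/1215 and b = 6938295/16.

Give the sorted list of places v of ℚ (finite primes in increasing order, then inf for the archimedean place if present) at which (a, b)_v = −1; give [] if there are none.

[3, 5, 7, 17]

Mod squares: a ≡ 5865, b ≡ 41055. Check v ∈ {∞, 2, 3, 5, 7, 11, 13, 17, 23}.
v=7: a=7^2·(≡5), b=7^1·(≡3) mod 7; (5|7)=-1, (3|7)=-1; (−1)^{2·1·3}·(-1)^1·(-1)^2 = -1.
v=11: a=11^2·(≡2), b=11^0·(≡9) mod 11; (2|11)=-1, (9|11)=+1; (−1)^{2·0·5}·(-1)^0·(+1)^2 = +1.
v=17: a=17^1·(≡5), b=17^1·(≡1) mod 17; (5|17)=-1, (1|17)=+1; (−1)^{1·1·8}·(-1)^1·(+1)^1 = -1.
v=∞: 5865 > 0 and 41055 > 0  ⇒  (a,b)_∞ = +1.
v=3: a=3^-5·(≡2), b=3^1·(≡2) mod 3; (2|3)=-1, (2|3)=-1; (−1)^{-5·1·1}·(-1)^1·(-1)^-5 = -1.
v=23: a=23^1·(≡16), b=23^1·(≡7) mod 23; (16|23)=+1, (7|23)=-1; (−1)^{1·1·11}·(+1)^1·(-1)^1 = +1.
v=5: a=5^-1·(≡2), b=5^1·(≡4) mod 5; (2|5)=-1, (4|5)=+1; (−1)^{-1·1·2}·(-1)^1·(+1)^-1 = -1.
v=2: v_2(a)=2, v_2(b)=-4; units ≡ 1, 7 (mod 8); ε·ε+αω+βω = 0·1+2·0+-4·0 ≡ 0  ⇒  (a,b)_2 = +1.
v=13: a=13^0·(≡5), b=13^2·(≡9) mod 13; (5|13)=-1, (9|13)=+1; (−1)^{0·2·6}·(-1)^2·(+1)^0 = +1.
|Ram(5865, 41055)| = 4, even; anisotropic at {3, 5, 7, 17}.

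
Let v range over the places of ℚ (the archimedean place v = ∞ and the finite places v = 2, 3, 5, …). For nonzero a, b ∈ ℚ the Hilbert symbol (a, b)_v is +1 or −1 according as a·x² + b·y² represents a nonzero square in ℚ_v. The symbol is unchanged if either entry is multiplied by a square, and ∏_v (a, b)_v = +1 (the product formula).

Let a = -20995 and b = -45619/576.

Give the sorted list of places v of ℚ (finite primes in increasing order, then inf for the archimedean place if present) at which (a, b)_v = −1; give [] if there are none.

Mod squares: a ≡ -20995, b ≡ -19. Check v ∈ {∞, 2, 3, 5, 7, 13, 17, 19}.
v=13: a=13^1·(≡10), b=13^0·(≡6) mod 13; (10|13)=+1, (6|13)=-1; (−1)^{1·0·6}·(+1)^0·(-1)^1 = -1.
v=17: a=17^1·(≡6), b=17^0·(≡4) mod 17; (6|17)=-1, (4|17)=+1; (−1)^{1·0·8}·(-1)^0·(+1)^1 = +1.
v=19: a=19^1·(≡16), b=19^1·(≡2) mod 19; (16|19)=+1, (2|19)=-1; (−1)^{1·1·9}·(+1)^1·(-1)^1 = +1.
v=7: a=7^0·(≡5), b=7^4·(≡1) mod 7; (5|7)=-1, (1|7)=+1; (−1)^{0·4·3}·(-1)^4·(+1)^0 = +1.
v=∞: -20995 < 0 and -19 < 0  ⇒  (a,b)_∞ = -1.
v=5: a=5^1·(≡1), b=5^0·(≡1) mod 5; (1|5)=+1, (1|5)=+1; (−1)^{1·0·2}·(+1)^0·(+1)^1 = +1.
v=2: v_2(a)=0, v_2(b)=-6; units ≡ 5, 5 (mod 8); ε·ε+αω+βω = 0·0+0·1+-6·1 ≡ 0  ⇒  (a,b)_2 = +1.
v=3: a=3^0·(≡2), b=3^-2·(≡2) mod 3; (2|3)=-1, (2|3)=-1; (−1)^{0·-2·1}·(-1)^-2·(-1)^0 = +1.
Ram(-20995, -19) = {13, ∞}; no ℚ_13-point on the conic.

[13, inf]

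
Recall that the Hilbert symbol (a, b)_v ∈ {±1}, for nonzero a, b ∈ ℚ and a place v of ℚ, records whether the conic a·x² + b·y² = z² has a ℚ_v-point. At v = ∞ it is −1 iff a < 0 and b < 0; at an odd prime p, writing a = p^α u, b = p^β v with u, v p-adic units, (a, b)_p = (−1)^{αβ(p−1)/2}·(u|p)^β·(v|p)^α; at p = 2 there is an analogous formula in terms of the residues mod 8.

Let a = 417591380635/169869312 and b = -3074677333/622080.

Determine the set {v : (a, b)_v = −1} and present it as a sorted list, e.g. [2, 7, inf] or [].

(a, b) ≡ (1430, -390) mod (ℚ^×)²; places V = {2, 3, 5, 7, 11, 13, ∞}.
(a,b)_13: α=7, u≡6; β=7, v≡4 (mod 13); (6|13)=-1, (4|13)=+1; sign (−1)^0·-1^7·+1^7 = -1.
(a,b)_11: α=3, u≡3; β=0, v≡8 (mod 11); (3|11)=+1, (8|11)=-1; sign (−1)^0·+1^0·-1^3 = -1.
(a,b)_7: α=0, u≡4; β=2, v≡2 (mod 7); (4|7)=+1, (2|7)=+1; sign (−1)^0·+1^2·+1^0 = +1.
(a,b)_3: α=-4, u≡2; β=-5, v≡2 (mod 3); (2|3)=-1, (2|3)=-1; sign (−1)^0·-1^-5·-1^-4 = -1.
(a,b)_∞: sgn(1430)=+, sgn(-390)=−, so +1.
(a,b)_5: α=1, u≡1; β=-1, v≡2 (mod 5); (1|5)=+1, (2|5)=-1; sign (−1)^0·+1^-1·-1^1 = -1.
(a,b)_2: α=-21, β=-9; u≡3, v≡5 (mod 8); ε(u)ε(v)=1·0, αω(v)=-21·1, βω(u)=-9·1; sum ≡ 0  ⇒  +1.
|Ram(1430, -390)| = 4, even; anisotropic at {3, 5, 11, 13}.

[3, 5, 11, 13]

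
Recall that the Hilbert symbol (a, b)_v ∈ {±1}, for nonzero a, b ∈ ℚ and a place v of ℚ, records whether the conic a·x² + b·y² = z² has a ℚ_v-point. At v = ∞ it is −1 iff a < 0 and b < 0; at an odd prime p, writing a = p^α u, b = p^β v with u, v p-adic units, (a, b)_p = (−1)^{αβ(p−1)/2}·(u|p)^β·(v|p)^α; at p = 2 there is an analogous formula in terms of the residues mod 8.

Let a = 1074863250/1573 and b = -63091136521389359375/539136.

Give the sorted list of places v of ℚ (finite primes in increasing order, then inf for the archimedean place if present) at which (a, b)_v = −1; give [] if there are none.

Mod squares: a ≡ 214890, b ≡ -14326. Check v ∈ {∞, 2, 3, 5, 11, 13, 17, 19, 29}.
v=29: a=29^1·(≡19), b=29^3·(≡1) mod 29; (19|29)=-1, (1|29)=+1; (−1)^{1·3·14}·(-1)^3·(+1)^1 = -1.
v=5: a=5^3·(≡2), b=5^6·(≡1) mod 5; (2|5)=-1, (1|5)=+1; (−1)^{3·6·2}·(-1)^6·(+1)^3 = +1.
v=∞: 214890 > 0 and -14326 < 0  ⇒  (a,b)_∞ = +1.
v=17: a=17^2·(≡14), b=17^6·(≡3) mod 17; (14|17)=-1, (3|17)=-1; (−1)^{2·6·8}·(-1)^6·(-1)^2 = +1.
v=2: v_2(a)=1, v_2(b)=-9; units ≡ 5, 5 (mod 8); ε·ε+αω+βω = 0·0+1·1+-9·1 ≡ 0  ⇒  (a,b)_2 = +1.
v=11: a=11^-2·(≡5), b=11^0·(≡2) mod 11; (5|11)=+1, (2|11)=-1; (−1)^{-2·0·5}·(+1)^0·(-1)^-2 = +1.
v=3: a=3^3·(≡2), b=3^-4·(≡2) mod 3; (2|3)=-1, (2|3)=-1; (−1)^{3·-4·1}·(-1)^-4·(-1)^3 = -1.
v=19: a=19^1·(≡7), b=19^3·(≡7) mod 19; (7|19)=+1, (7|19)=+1; (−1)^{1·3·9}·(+1)^3·(+1)^1 = -1.
v=13: a=13^-1·(≡8), b=13^-1·(≡4) mod 13; (8|13)=-1, (4|13)=+1; (−1)^{-1·-1·6}·(-1)^-1·(+1)^-1 = -1.
(214890, -14326 / ℚ) ramifies at {3, 13, 19, 29}: a division algebra.

[3, 13, 19, 29]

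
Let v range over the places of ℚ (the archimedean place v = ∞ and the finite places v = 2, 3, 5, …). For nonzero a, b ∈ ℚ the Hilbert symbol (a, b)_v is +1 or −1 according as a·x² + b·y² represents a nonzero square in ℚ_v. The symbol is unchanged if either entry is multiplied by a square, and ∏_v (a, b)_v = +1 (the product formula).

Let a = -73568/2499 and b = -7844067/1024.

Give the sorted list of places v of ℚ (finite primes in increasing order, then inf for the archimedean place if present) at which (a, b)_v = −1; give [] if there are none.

[2, 3, 17, inf]

(a, b) ≡ (-1938, -3) mod (ℚ^×)²; places V = {2, 3, 7, 11, 17, 19, ∞}.
(a,b)_7: α=-2, u≡1; β=4, v≡1 (mod 7); (1|7)=+1, (1|7)=+1; sign (−1)^0·+1^4·+1^-2 = +1.
(a,b)_17: α=-1, u≡10; β=0, v≡14 (mod 17); (10|17)=-1, (14|17)=-1; sign (−1)^0·-1^0·-1^-1 = -1.
(a,b)_∞: sgn(-1938)=−, sgn(-3)=−, so -1.
(a,b)_11: α=2, u≡4; β=2, v≡7 (mod 11); (4|11)=+1, (7|11)=-1; sign (−1)^0·+1^2·-1^2 = +1.
(a,b)_3: α=-1, u≡2; β=3, v≡2 (mod 3); (2|3)=-1, (2|3)=-1; sign (−1)^1·-1^3·-1^-1 = -1.
(a,b)_19: α=1, u≡8; β=0, v≡6 (mod 19); (8|19)=-1, (6|19)=+1; sign (−1)^0·-1^0·+1^1 = +1.
(a,b)_2: α=5, β=-10; u≡7, v≡5 (mod 8); ε(u)ε(v)=1·0, αω(v)=5·1, βω(u)=-10·0; sum ≡ 1  ⇒  -1.
(-1938, -3 / ℚ) ramifies at {2, 3, 17, ∞}: a division algebra.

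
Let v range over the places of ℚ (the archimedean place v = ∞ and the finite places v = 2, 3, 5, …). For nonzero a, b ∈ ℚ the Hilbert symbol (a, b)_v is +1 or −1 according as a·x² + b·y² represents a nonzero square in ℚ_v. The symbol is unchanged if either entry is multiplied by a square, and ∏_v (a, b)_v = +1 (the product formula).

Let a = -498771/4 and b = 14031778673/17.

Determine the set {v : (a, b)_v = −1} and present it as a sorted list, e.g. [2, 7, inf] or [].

[11, 53]

(a, b) ≡ (-1131, 5460961) mod (ℚ^×)²; places V = {2, 3, 7, 11, 13, 17, 19, 29, 53, ∞}.
(a,b)_7: α=2, u≡5; β=0, v≡1 (mod 7); (5|7)=-1, (1|7)=+1; sign (−1)^0·-1^0·+1^2 = +1.
(a,b)_3: α=3, u≡1; β=0, v≡1 (mod 3); (1|3)=+1, (1|3)=+1; sign (−1)^0·+1^0·+1^3 = +1.
(a,b)_17: α=0, u≡15; β=-1, v≡8 (mod 17); (15|17)=+1, (8|17)=+1; sign (−1)^0·+1^-1·+1^0 = +1.
(a,b)_19: α=0, u≡9; β=3, v≡1 (mod 19); (9|19)=+1, (1|19)=+1; sign (−1)^0·+1^3·+1^0 = +1.
(a,b)_2: α=-2, β=0; u≡5, v≡1 (mod 8); ε(u)ε(v)=0·0, αω(v)=-2·0, βω(u)=0·1; sum ≡ 0  ⇒  +1.
(a,b)_∞: sgn(-1131)=−, sgn(5460961)=+, so +1.
(a,b)_53: α=0, u≡3; β=1, v≡35 (mod 53); (3|53)=-1, (35|53)=-1; sign (−1)^0·-1^1·-1^0 = -1.
(a,b)_11: α=0, u≡6; β=3, v≡8 (mod 11); (6|11)=-1, (8|11)=-1; sign (−1)^0·-1^3·-1^0 = -1.
(a,b)_13: α=1, u≡12; β=0, v≡4 (mod 13); (12|13)=+1, (4|13)=+1; sign (−1)^0·+1^0·+1^1 = +1.
(a,b)_29: α=1, u≡14; β=1, v≡3 (mod 29); (14|29)=-1, (3|29)=-1; sign (−1)^0·-1^1·-1^1 = +1.
Ram(-1131, 5460961) = {11, 53}; no ℚ_11-point on the conic.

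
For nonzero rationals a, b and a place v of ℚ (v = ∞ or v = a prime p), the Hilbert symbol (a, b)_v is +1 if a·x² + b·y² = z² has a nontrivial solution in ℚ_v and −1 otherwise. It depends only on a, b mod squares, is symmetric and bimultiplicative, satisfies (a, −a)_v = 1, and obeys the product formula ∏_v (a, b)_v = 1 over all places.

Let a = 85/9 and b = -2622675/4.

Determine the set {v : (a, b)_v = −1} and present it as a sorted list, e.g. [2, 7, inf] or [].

Mod squares: a ≡ 85, b ≡ -3. Check v ∈ {∞, 2, 3, 5, 11, 17}.
v=17: a=17^1·(≡10), b=17^2·(≡5) mod 17; (10|17)=-1, (5|17)=-1; (−1)^{1·2·8}·(-1)^2·(-1)^1 = -1.
v=11: a=11^0·(≡7), b=11^2·(≡7) mod 11; (7|11)=-1, (7|11)=-1; (−1)^{0·2·5}·(-1)^2·(-1)^0 = +1.
v=∞: 85 > 0 and -3 < 0  ⇒  (a,b)_∞ = +1.
v=3: a=3^-2·(≡1), b=3^1·(≡2) mod 3; (1|3)=+1, (2|3)=-1; (−1)^{-2·1·1}·(+1)^1·(-1)^-2 = +1.
v=2: v_2(a)=0, v_2(b)=-2; units ≡ 5, 5 (mod 8); ε·ε+αω+βω = 0·0+0·1+-2·1 ≡ 0  ⇒  (a,b)_2 = +1.
v=5: a=5^1·(≡3), b=5^2·(≡2) mod 5; (3|5)=-1, (2|5)=-1; (−1)^{1·2·2}·(-1)^2·(-1)^1 = -1.
(85, -3 / ℚ) ramifies at {5, 17}: a division algebra.

[5, 17]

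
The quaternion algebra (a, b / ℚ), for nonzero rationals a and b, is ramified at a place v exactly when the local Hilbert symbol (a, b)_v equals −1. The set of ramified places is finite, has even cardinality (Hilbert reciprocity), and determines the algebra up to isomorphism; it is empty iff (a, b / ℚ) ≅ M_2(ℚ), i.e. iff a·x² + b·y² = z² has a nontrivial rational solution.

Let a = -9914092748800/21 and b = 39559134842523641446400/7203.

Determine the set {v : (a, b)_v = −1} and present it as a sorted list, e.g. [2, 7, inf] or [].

Mod squares: a ≡ -1218, b ≡ 12597. Check v ∈ {∞, 2, 3, 5, 7, 13, 17, 19, 29}.
v=17: a=17^2·(≡12), b=17^3·(≡5) mod 17; (12|17)=-1, (5|17)=-1; (−1)^{2·3·8}·(-1)^3·(-1)^2 = -1.
v=19: a=19^2·(≡16), b=19^3·(≡7) mod 19; (16|19)=+1, (7|19)=+1; (−1)^{2·3·9}·(+1)^3·(+1)^2 = +1.
v=5: a=5^2·(≡3), b=5^2·(≡2) mod 5; (3|5)=-1, (2|5)=-1; (−1)^{2·2·2}·(-1)^2·(-1)^2 = +1.
v=7: a=7^-1·(≡4), b=7^-4·(≡4) mod 7; (4|7)=+1, (4|7)=+1; (−1)^{-1·-4·3}·(+1)^-4·(+1)^-1 = +1.
v=13: a=13^0·(≡9), b=13^1·(≡11) mod 13; (9|13)=+1, (11|13)=-1; (−1)^{0·1·6}·(+1)^1·(-1)^0 = +1.
v=3: a=3^-1·(≡2), b=3^-1·(≡2) mod 3; (2|3)=-1, (2|3)=-1; (−1)^{-1·-1·1}·(-1)^-1·(-1)^-1 = -1.
v=∞: -1218 < 0 and 12597 > 0  ⇒  (a,b)_∞ = +1.
v=29: a=29^1·(≡6), b=29^2·(≡26) mod 29; (6|29)=+1, (26|29)=-1; (−1)^{1·2·14}·(+1)^2·(-1)^1 = -1.
v=2: v_2(a)=17, v_2(b)=32; units ≡ 7, 5 (mod 8); ε·ε+αω+βω = 1·0+17·1+32·0 ≡ 1  ⇒  (a,b)_2 = -1.
|Ram(-1218, 12597)| = 4, even; anisotropic at {2, 3, 17, 29}.

[2, 3, 17, 29]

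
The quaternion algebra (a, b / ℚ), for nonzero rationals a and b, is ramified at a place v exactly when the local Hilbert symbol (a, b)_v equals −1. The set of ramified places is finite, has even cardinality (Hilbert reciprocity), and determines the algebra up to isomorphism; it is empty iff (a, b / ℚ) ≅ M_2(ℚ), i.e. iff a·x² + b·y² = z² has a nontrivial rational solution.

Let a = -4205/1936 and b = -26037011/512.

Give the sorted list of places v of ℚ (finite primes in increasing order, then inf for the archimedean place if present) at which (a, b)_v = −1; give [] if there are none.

(a, b) ≡ (-5, -38038) mod (ℚ^×)²; places V = {2, 5, 7, 11, 13, 19, 29, 37, ∞}.
(a,b)_7: α=0, u≡4; β=1, v≡3 (mod 7); (4|7)=+1, (3|7)=-1; sign (−1)^0·+1^1·-1^0 = +1.
(a,b)_13: α=0, u≡6; β=1, v≡10 (mod 13); (6|13)=-1, (10|13)=+1; sign (−1)^0·-1^1·+1^0 = -1.
(a,b)_19: α=0, u≡3; β=1, v≡13 (mod 19); (3|19)=-1, (13|19)=-1; sign (−1)^0·-1^1·-1^0 = -1.
(a,b)_2: α=-4, β=-9; u≡3, v≡5 (mod 8); ε(u)ε(v)=1·0, αω(v)=-4·1, βω(u)=-9·1; sum ≡ 1  ⇒  -1.
(a,b)_37: α=0, u≡35; β=2, v≡31 (mod 37); (35|37)=-1, (31|37)=-1; sign (−1)^0·-1^2·-1^0 = +1.
(a,b)_5: α=1, u≡4; β=0, v≡2 (mod 5); (4|5)=+1, (2|5)=-1; sign (−1)^0·+1^0·-1^1 = -1.
(a,b)_∞: sgn(-5)=−, sgn(-38038)=−, so -1.
(a,b)_11: α=-2, u≡6; β=1, v≡2 (mod 11); (6|11)=-1, (2|11)=-1; sign (−1)^0·-1^1·-1^-2 = -1.
(a,b)_29: α=2, u≡9; β=0, v≡26 (mod 29); (9|29)=+1, (26|29)=-1; sign (−1)^0·+1^0·-1^2 = +1.
|Ram(-5, -38038)| = 6, even; anisotropic at {2, 5, 11, 13, 19, ∞}.

[2, 5, 11, 13, 19, inf]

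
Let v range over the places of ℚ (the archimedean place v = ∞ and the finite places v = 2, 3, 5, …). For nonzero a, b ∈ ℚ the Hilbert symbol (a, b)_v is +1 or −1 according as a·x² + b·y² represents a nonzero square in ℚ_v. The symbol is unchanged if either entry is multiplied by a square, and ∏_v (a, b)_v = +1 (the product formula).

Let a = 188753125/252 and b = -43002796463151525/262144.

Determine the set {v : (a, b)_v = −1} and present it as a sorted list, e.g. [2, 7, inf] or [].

[2, 7, 17, 19]

(a, b) ≡ (7315, -1309) mod (ℚ^×)²; places V = {2, 3, 5, 7, 11, 13, 17, 19, ∞}.
(a,b)_3: α=-2, u≡1; β=2, v≡2 (mod 3); (1|3)=+1, (2|3)=-1; sign (−1)^0·+1^2·-1^-2 = +1.
(a,b)_5: α=5, u≡3; β=2, v≡1 (mod 5); (3|5)=-1, (1|5)=+1; sign (−1)^0·-1^2·+1^5 = +1.
(a,b)_19: α=1, u≡7; β=2, v≡8 (mod 19); (7|19)=+1, (8|19)=-1; sign (−1)^0·+1^2·-1^1 = -1.
(a,b)_7: α=-1, u≡1; β=3, v≡2 (mod 7); (1|7)=+1, (2|7)=+1; sign (−1)^1·+1^3·+1^-1 = -1.
(a,b)_2: α=-2, β=-18; u≡3, v≡3 (mod 8); ε(u)ε(v)=1·1, αω(v)=-2·1, βω(u)=-18·1; sum ≡ 1  ⇒  -1.
(a,b)_17: α=2, u≡5; β=3, v≡4 (mod 17); (5|17)=-1, (4|17)=+1; sign (−1)^0·-1^3·+1^2 = -1.
(a,b)_∞: sgn(7315)=+, sgn(-1309)=−, so +1.
(a,b)_13: α=0, u≡3; β=4, v≡10 (mod 13); (3|13)=+1, (10|13)=+1; sign (−1)^0·+1^4·+1^0 = +1.
(a,b)_11: α=1, u≡9; β=1, v≡6 (mod 11); (9|11)=+1, (6|11)=-1; sign (−1)^1·+1^1·-1^1 = +1.
|Ram(7315, -1309)| = 4, even; anisotropic at {2, 7, 17, 19}.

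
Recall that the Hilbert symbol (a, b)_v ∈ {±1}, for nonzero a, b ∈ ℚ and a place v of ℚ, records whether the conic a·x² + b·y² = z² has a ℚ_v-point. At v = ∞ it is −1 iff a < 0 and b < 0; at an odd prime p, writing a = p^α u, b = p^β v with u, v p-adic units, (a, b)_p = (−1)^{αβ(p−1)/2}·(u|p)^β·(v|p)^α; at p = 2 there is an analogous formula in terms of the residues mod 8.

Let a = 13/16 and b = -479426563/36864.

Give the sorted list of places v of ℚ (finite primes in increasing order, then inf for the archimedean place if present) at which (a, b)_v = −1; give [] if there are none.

Mod squares: a ≡ 13, b ≡ -4123. Check v ∈ {∞, 2, 3, 7, 11, 13, 19, 31}.
v=11: a=11^0·(≡7), b=11^2·(≡10) mod 11; (7|11)=-1, (10|11)=-1; (−1)^{0·2·5}·(-1)^2·(-1)^0 = +1.
v=19: a=19^0·(≡2), b=19^1·(≡17) mod 19; (2|19)=-1, (17|19)=+1; (−1)^{0·1·9}·(-1)^1·(+1)^0 = -1.
v=7: a=7^0·(≡3), b=7^1·(≡5) mod 7; (3|7)=-1, (5|7)=-1; (−1)^{0·1·3}·(-1)^1·(-1)^0 = -1.
v=2: v_2(a)=-4, v_2(b)=-12; units ≡ 5, 5 (mod 8); ε·ε+αω+βω = 0·0+-4·1+-12·1 ≡ 0  ⇒  (a,b)_2 = +1.
v=3: a=3^0·(≡1), b=3^-2·(≡2) mod 3; (1|3)=+1, (2|3)=-1; (−1)^{0·-2·1}·(+1)^-2·(-1)^0 = +1.
v=13: a=13^1·(≡9), b=13^0·(≡11) mod 13; (9|13)=+1, (11|13)=-1; (−1)^{1·0·6}·(+1)^0·(-1)^1 = -1.
v=31: a=31^0·(≡26), b=31^3·(≡24) mod 31; (26|31)=-1, (24|31)=-1; (−1)^{0·3·15}·(-1)^3·(-1)^0 = -1.
v=∞: 13 > 0 and -4123 < 0  ⇒  (a,b)_∞ = +1.
|Ram(13, -4123)| = 4, even; anisotropic at {7, 13, 19, 31}.

[7, 13, 19, 31]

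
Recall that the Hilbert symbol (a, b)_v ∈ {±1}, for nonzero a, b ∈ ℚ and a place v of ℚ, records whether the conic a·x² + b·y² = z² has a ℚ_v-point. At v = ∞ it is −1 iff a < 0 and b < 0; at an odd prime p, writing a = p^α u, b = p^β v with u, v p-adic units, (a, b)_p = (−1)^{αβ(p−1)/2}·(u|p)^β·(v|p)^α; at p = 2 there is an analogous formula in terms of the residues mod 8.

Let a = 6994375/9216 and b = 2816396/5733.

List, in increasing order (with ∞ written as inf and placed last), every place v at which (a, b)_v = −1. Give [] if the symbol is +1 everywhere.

(a, b) ≡ (31, 143) mod (ℚ^×)²; places V = {2, 3, 5, 7, 11, 13, 19, 23, 31, ∞}.
(a,b)_19: α=2, u≡14; β=0, v≡10 (mod 19); (14|19)=-1, (10|19)=-1; sign (−1)^0·-1^0·-1^2 = +1.
(a,b)_23: α=0, u≡9; β=2, v≡21 (mod 23); (9|23)=+1, (21|23)=-1; sign (−1)^0·+1^2·-1^0 = +1.
(a,b)_13: α=0, u≡2; β=-1, v≡2 (mod 13); (2|13)=-1, (2|13)=-1; sign (−1)^0·-1^-1·-1^0 = -1.
(a,b)_5: α=4, u≡1; β=0, v≡2 (mod 5); (1|5)=+1, (2|5)=-1; sign (−1)^0·+1^0·-1^4 = +1.
(a,b)_11: α=0, u≡4; β=3, v≡2 (mod 11); (4|11)=+1, (2|11)=-1; sign (−1)^0·+1^3·-1^0 = +1.
(a,b)_∞: sgn(31)=+, sgn(143)=+, so +1.
(a,b)_3: α=-2, u≡1; β=-2, v≡2 (mod 3); (1|3)=+1, (2|3)=-1; sign (−1)^0·+1^-2·-1^-2 = +1.
(a,b)_7: α=0, u≡6; β=-2, v≡6 (mod 7); (6|7)=-1, (6|7)=-1; sign (−1)^0·-1^-2·-1^0 = +1.
(a,b)_31: α=1, u≡18; β=0, v≡8 (mod 31); (18|31)=+1, (8|31)=+1; sign (−1)^0·+1^0·+1^1 = +1.
(a,b)_2: α=-10, β=2; u≡7, v≡7 (mod 8); ε(u)ε(v)=1·1, αω(v)=-10·0, βω(u)=2·0; sum ≡ 1  ⇒  -1.
Ram(31, 143) = {2, 13}; no ℚ_2-point on the conic.

[2, 13]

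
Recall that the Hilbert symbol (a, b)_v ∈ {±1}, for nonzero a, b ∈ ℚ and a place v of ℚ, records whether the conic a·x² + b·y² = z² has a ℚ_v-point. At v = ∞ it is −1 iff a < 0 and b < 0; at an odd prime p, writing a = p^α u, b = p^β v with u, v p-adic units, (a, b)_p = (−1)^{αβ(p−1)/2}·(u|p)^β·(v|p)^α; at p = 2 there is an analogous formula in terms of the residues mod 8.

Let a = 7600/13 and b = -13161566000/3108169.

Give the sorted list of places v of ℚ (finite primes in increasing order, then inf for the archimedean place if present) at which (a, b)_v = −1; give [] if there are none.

(a, b) ≡ (247, -24035) mod (ℚ^×)²; places V = {2, 5, 11, 13, 19, 23, 37, 41, 43, ∞}.
(a,b)_2: α=4, β=4; u≡7, v≡5 (mod 8); ε(u)ε(v)=1·0, αω(v)=4·1, βω(u)=4·0; sum ≡ 0  ⇒  +1.
(a,b)_5: α=2, u≡3; β=3, v≡3 (mod 5); (3|5)=-1, (3|5)=-1; sign (−1)^0·-1^3·-1^2 = -1.
(a,b)_11: α=0, u≡5; β=1, v≡4 (mod 11); (5|11)=+1, (4|11)=+1; sign (−1)^0·+1^1·+1^0 = +1.
(a,b)_19: α=1, u≡3; β=1, v≡10 (mod 19); (3|19)=-1, (10|19)=-1; sign (−1)^1·-1^1·-1^1 = -1.
(a,b)_41: α=0, u≡39; β=-2, v≡32 (mod 41); (39|41)=+1, (32|41)=+1; sign (−1)^0·+1^-2·+1^0 = +1.
(a,b)_37: α=0, u≡4; β=2, v≡32 (mod 37); (4|37)=+1, (32|37)=-1; sign (−1)^0·+1^2·-1^0 = +1.
(a,b)_43: α=0, u≡19; β=-2, v≡19 (mod 43); (19|43)=-1, (19|43)=-1; sign (−1)^0·-1^-2·-1^0 = +1.
(a,b)_∞: sgn(247)=+, sgn(-24035)=−, so +1.
(a,b)_13: α=-1, u≡8; β=0, v≡11 (mod 13); (8|13)=-1, (11|13)=-1; sign (−1)^0·-1^0·-1^-1 = -1.
(a,b)_23: α=0, u≡22; β=1, v≡9 (mod 23); (22|23)=-1, (9|23)=+1; sign (−1)^0·-1^1·+1^0 = -1.
Ram(247, -24035) = {5, 13, 19, 23}; no ℚ_5-point on the conic.

[5, 13, 19, 23]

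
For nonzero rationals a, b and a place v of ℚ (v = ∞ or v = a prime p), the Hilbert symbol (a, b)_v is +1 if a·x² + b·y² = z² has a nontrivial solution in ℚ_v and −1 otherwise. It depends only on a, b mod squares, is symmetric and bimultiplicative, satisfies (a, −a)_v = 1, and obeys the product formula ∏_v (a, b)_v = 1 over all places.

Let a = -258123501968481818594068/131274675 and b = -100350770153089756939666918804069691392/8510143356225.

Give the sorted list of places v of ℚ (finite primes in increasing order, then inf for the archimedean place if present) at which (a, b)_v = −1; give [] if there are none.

(a, b) ≡ (-39, -11803) mod (ℚ^×)²; places V = {2, 3, 5, 7, 11, 13, 19, 29, 37, ∞}.
(a,b)_37: α=2, u≡22; β=3, v≡8 (mod 37); (22|37)=-1, (8|37)=-1; sign (−1)^0·-1^3·-1^2 = -1.
(a,b)_19: α=2, u≡18; β=2, v≡8 (mod 19); (18|19)=-1, (8|19)=-1; sign (−1)^0·-1^2·-1^2 = +1.
(a,b)_29: α=2, u≡12; β=3, v≡20 (mod 29); (12|29)=-1, (20|29)=+1; sign (−1)^0·-1^3·+1^2 = -1.
(a,b)_5: α=-2, u≡1; β=-2, v≡2 (mod 5); (1|5)=+1, (2|5)=-1; sign (−1)^0·+1^-2·-1^-2 = +1.
(a,b)_13: α=9, u≡4; β=12, v≡4 (mod 13); (4|13)=+1, (4|13)=+1; sign (−1)^0·+1^12·+1^9 = +1.
(a,b)_∞: sgn(-39)=−, sgn(-11803)=−, so -1.
(a,b)_3: α=-7, u≡2; β=-10, v≡2 (mod 3); (2|3)=-1, (2|3)=-1; sign (−1)^0·-1^-10·-1^-7 = -1.
(a,b)_7: α=-4, u≡5; β=-8, v≡5 (mod 7); (5|7)=-1, (5|7)=-1; sign (−1)^0·-1^-8·-1^-4 = +1.
(a,b)_2: α=2, β=12; u≡1, v≡5 (mod 8); ε(u)ε(v)=0·0, αω(v)=2·1, βω(u)=12·0; sum ≡ 0  ⇒  +1.
(a,b)_11: α=4, u≡3; β=9, v≡3 (mod 11); (3|11)=+1, (3|11)=+1; sign (−1)^0·+1^9·+1^4 = +1.
Ram(-39, -11803) = {3, 29, 37, ∞}; no ℚ_3-point on the conic.

[3, 29, 37, inf]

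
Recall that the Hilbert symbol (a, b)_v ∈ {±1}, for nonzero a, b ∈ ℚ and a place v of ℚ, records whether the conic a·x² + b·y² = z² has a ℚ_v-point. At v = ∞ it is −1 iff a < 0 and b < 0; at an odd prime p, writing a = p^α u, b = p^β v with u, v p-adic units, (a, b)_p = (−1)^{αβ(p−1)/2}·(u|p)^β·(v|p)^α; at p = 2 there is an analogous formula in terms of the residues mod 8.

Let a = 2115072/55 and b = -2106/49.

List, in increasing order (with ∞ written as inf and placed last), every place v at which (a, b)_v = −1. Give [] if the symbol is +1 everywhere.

(a, b) ≡ (5610, -26) mod (ℚ^×)²; places V = {2, 3, 5, 7, 11, 13, 17, ∞}.
(a,b)_13: α=0, u≡8; β=1, v≡2 (mod 13); (8|13)=-1, (2|13)=-1; sign (−1)^0·-1^1·-1^0 = -1.
(a,b)_∞: sgn(5610)=+, sgn(-26)=−, so +1.
(a,b)_7: α=0, u≡6; β=-2, v≡1 (mod 7); (6|7)=-1, (1|7)=+1; sign (−1)^0·-1^-2·+1^0 = +1.
(a,b)_2: α=9, β=1; u≡5, v≡3 (mod 8); ε(u)ε(v)=0·1, αω(v)=9·1, βω(u)=1·1; sum ≡ 0  ⇒  +1.
(a,b)_3: α=5, u≡1; β=4, v≡1 (mod 3); (1|3)=+1, (1|3)=+1; sign (−1)^0·+1^4·+1^5 = +1.
(a,b)_17: α=1, u≡11; β=0, v≡16 (mod 17); (11|17)=-1, (16|17)=+1; sign (−1)^0·-1^0·+1^1 = +1.
(a,b)_11: α=-1, u≡5; β=0, v≡10 (mod 11); (5|11)=+1, (10|11)=-1; sign (−1)^0·+1^0·-1^-1 = -1.
(a,b)_5: α=-1, u≡2; β=0, v≡1 (mod 5); (2|5)=-1, (1|5)=+1; sign (−1)^0·-1^0·+1^-1 = +1.
|Ram(5610, -26)| = 2, even; anisotropic at {11, 13}.

[11, 13]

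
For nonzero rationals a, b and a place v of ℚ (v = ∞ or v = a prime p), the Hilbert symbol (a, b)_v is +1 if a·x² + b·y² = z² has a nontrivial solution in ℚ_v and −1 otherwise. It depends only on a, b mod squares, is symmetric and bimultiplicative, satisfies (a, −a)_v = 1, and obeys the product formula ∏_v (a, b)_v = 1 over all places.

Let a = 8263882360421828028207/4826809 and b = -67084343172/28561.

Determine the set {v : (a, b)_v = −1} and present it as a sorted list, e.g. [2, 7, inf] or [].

[2, 53]

Mod squares: a ≡ 583, b ≡ -38029673. Check v ∈ {∞, 2, 3, 7, 11, 13, 37, 41, 43, 53}.
v=∞: 583 > 0 and -38029673 < 0  ⇒  (a,b)_∞ = +1.
v=41: a=41^2·(≡39), b=41^1·(≡16) mod 41; (39|41)=+1, (16|41)=+1; (−1)^{2·1·20}·(+1)^1·(+1)^2 = +1.
v=43: a=43^2·(≡35), b=43^1·(≡11) mod 43; (35|43)=+1, (11|43)=+1; (−1)^{2·1·21}·(+1)^1·(+1)^2 = +1.
v=53: a=53^3·(≡47), b=53^1·(≡41) mod 53; (47|53)=+1, (41|53)=-1; (−1)^{3·1·26}·(+1)^1·(-1)^3 = -1.
v=11: a=11^5·(≡5), b=11^1·(≡6) mod 11; (5|11)=+1, (6|11)=-1; (−1)^{5·1·5}·(+1)^1·(-1)^5 = +1.
v=13: a=13^-6·(≡7), b=13^-4·(≡11) mod 13; (7|13)=-1, (11|13)=-1; (−1)^{-6·-4·6}·(-1)^-4·(-1)^-6 = +1.
v=3: a=3^4·(≡1), b=3^2·(≡1) mod 3; (1|3)=+1, (1|3)=+1; (−1)^{4·2·1}·(+1)^2·(+1)^4 = +1.
v=37: a=37^2·(≡27), b=37^1·(≡13) mod 37; (27|37)=+1, (13|37)=-1; (−1)^{2·1·18}·(+1)^1·(-1)^2 = +1.
v=2: v_2(a)=0, v_2(b)=2; units ≡ 7, 7 (mod 8); ε·ε+αω+βω = 1·1+0·0+2·0 ≡ 1  ⇒  (a,b)_2 = -1.
v=7: a=7^0·(≡4), b=7^2·(≡4) mod 7; (4|7)=+1, (4|7)=+1; (−1)^{0·2·3}·(+1)^2·(+1)^0 = +1.
Ram(583, -38029673) = {2, 53}; no ℚ_2-point on the conic.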